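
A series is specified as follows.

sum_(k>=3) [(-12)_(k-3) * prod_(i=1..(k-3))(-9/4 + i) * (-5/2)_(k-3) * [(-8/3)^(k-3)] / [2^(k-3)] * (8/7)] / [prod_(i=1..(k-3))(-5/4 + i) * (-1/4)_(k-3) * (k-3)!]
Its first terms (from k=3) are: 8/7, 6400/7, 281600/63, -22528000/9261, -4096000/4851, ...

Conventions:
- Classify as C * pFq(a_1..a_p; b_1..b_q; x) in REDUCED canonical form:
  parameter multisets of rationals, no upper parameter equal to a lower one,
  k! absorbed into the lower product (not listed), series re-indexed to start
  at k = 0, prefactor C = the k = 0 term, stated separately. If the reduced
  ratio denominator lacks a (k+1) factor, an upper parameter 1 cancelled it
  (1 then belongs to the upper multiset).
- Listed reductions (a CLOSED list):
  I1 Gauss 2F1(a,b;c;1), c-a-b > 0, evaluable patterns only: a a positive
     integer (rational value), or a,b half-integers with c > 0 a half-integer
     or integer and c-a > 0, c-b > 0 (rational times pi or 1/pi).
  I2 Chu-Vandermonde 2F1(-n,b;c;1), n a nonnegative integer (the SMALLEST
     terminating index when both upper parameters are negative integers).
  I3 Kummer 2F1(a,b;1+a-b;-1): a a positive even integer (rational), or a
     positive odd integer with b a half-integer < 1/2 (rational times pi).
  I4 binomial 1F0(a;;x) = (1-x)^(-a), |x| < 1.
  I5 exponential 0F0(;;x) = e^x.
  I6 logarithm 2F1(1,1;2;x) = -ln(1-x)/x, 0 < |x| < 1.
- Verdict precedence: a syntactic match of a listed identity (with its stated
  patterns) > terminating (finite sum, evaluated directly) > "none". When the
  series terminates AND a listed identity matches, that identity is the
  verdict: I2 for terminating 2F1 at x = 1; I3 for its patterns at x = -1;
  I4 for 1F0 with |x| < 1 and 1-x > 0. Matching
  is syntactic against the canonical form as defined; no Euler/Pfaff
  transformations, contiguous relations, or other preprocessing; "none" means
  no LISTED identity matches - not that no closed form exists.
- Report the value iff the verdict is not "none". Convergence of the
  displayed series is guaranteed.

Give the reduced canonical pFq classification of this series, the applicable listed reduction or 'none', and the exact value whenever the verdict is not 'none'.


Prefactor 8/7, argument -4/3: 3F2 with upper {-12, -5/2, -5/4} over lower {-1/4, -1/4}. Verdict: terminating - no listed pattern fits, but -12 in the upper list cuts the series at k = 12; direct evaluation. Exact value: 24006812479271414055591656/26535644582915498737707.

Key step: with t_0 = 8/7, the two k-th powers (C = 8/7, x = -4/3) combine into one argument.
Term ratio: r(k) = (-4/3) * (k-12) (k-5/2) (k-5/4) / [(k-1/4) (k-1/4) (k+1)] - rational in k. x = (-4/3); t_0 = 8/7; negate the roots.


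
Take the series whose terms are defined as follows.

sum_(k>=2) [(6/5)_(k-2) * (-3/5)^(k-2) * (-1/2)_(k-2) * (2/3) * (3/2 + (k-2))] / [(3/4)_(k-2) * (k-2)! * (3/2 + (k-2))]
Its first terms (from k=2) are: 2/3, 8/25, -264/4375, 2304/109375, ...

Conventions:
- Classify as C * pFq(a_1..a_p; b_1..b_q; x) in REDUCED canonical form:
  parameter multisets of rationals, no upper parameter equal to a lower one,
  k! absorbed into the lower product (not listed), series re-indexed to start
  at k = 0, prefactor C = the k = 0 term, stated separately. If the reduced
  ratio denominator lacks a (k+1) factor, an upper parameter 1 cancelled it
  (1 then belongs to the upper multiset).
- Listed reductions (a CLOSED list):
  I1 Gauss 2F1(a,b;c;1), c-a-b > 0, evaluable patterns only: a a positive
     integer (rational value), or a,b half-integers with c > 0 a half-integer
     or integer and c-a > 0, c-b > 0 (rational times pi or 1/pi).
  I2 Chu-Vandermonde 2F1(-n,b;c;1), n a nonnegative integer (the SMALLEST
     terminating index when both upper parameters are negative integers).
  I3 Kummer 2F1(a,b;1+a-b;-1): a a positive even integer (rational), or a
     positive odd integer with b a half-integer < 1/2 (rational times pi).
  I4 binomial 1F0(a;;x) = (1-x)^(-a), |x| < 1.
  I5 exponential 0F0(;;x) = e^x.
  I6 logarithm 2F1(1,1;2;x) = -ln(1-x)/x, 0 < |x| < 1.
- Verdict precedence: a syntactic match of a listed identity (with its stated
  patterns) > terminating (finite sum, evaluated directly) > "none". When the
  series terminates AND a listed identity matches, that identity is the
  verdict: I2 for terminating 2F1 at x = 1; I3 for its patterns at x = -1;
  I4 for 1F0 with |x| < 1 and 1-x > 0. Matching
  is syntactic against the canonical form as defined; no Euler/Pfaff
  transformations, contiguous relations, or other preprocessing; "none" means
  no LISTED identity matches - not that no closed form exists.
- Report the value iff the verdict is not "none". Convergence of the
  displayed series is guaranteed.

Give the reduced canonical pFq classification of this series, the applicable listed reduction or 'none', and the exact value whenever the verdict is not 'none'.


With C = 2/3: the canonical form is 2F1(-1/2, 6/5; 3/4; -3/5). Verdict: none (x = -3/5): each listed identity misses the multisets {-1/2, 6/5} ; {3/4}.

First insight: from the first term 2/3: striking the common factor k + 3/2 reduces the term (C = 2/3, x = -3/5).
Term ratio: r(k) = (-3/5) * (k-1/2) (k+6/5) / [(k+3/4) (k+1)] - rational; roots negated = parameters, x = (-3/5), C = 2/3.


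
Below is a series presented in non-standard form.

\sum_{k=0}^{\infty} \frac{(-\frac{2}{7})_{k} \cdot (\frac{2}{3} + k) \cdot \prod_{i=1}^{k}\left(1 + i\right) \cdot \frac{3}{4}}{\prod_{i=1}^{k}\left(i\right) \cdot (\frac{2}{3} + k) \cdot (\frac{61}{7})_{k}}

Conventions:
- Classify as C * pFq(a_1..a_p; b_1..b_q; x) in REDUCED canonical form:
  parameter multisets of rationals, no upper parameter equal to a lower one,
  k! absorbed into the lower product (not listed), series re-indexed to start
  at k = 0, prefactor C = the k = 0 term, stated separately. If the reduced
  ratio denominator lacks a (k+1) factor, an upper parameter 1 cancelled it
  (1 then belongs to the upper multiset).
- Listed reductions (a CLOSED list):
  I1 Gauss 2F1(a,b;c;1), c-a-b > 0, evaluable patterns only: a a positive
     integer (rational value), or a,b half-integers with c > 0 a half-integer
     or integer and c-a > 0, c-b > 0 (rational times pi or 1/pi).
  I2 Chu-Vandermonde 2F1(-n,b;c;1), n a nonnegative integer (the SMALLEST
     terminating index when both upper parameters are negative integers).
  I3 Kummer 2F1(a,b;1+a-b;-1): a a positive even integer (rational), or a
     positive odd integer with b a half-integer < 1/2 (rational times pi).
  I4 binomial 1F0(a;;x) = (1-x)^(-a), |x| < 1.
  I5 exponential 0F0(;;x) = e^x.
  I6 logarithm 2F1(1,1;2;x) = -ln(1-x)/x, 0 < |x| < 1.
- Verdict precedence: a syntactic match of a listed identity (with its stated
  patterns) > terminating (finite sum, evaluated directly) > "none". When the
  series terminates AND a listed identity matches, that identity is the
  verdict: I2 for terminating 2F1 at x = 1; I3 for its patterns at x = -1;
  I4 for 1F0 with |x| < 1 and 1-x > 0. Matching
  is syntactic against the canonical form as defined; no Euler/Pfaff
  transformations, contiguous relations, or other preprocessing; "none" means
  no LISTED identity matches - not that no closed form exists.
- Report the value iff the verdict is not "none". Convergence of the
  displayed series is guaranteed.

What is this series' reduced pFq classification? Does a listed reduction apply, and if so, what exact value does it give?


With C = \frac{3}{4}: the canonical form is 2F1(-\frac{2}{7}, 2; \frac{61}{7}; 1). Verdict: Gauss's theorem (I1) applies (x = 1: the Gamma ratio telescopes since c-a-b = 7 > 0 and a = 2 in Z>0). Hence: \frac{3807}{5488}.

Structural cue: from the first term \frac{3}{4}: k + 2/3 divides numerator and denominator alike; C = 3/4 after cancelling.
Term ratio: r(k) = 1 * (k-\frac{2}{7}) (k+2) / [(k+\frac{61}{7}) (k+1)] ; factor over Q: parameters, x = 1, and C = \frac{3}{4}.


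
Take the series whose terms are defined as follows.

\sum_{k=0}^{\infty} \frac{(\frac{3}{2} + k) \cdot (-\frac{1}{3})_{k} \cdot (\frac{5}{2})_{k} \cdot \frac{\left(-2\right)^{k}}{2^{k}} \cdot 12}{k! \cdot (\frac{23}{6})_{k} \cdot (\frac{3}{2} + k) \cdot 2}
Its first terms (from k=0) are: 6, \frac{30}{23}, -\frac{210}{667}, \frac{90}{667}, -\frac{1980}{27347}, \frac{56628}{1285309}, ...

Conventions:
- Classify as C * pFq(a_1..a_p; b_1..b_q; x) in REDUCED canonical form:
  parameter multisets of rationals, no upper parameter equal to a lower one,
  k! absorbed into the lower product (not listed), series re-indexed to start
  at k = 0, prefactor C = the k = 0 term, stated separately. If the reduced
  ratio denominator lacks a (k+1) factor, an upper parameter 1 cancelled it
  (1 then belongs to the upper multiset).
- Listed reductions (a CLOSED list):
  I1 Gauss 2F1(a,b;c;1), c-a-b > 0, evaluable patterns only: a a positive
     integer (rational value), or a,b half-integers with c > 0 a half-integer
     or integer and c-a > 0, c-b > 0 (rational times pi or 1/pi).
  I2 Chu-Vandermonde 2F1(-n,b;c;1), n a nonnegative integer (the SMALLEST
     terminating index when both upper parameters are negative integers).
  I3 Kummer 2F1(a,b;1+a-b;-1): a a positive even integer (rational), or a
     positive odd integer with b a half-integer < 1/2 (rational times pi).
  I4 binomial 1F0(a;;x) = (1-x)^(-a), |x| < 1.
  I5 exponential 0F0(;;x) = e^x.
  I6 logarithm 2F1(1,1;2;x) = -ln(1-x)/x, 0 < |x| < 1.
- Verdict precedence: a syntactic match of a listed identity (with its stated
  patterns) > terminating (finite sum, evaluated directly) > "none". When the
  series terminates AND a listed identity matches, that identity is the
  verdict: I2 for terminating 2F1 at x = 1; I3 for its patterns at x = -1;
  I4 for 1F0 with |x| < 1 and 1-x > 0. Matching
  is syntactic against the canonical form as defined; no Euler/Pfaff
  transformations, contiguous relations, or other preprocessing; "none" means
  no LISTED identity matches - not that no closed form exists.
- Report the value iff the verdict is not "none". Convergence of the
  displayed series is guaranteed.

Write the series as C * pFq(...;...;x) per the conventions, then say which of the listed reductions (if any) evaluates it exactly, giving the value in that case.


First insight: x = -1 and the two k-th powers (C = 6) combine into one argument.
Step ratio: r(k) = -1 * (k-\frac{1}{3}) (k+\frac{5}{2}) / [(k+\frac{23}{6}) (k+1)] - rational in k, leading ratio -1; with t_0 = 6, classification follows.

With C = 6: the canonical form is 2F1(-\frac{1}{3}, \frac{5}{2}; \frac{23}{6}; -1). Verdict: none here - no I1-I6 shape fits x = -1 with lower {\frac{23}{6}}.


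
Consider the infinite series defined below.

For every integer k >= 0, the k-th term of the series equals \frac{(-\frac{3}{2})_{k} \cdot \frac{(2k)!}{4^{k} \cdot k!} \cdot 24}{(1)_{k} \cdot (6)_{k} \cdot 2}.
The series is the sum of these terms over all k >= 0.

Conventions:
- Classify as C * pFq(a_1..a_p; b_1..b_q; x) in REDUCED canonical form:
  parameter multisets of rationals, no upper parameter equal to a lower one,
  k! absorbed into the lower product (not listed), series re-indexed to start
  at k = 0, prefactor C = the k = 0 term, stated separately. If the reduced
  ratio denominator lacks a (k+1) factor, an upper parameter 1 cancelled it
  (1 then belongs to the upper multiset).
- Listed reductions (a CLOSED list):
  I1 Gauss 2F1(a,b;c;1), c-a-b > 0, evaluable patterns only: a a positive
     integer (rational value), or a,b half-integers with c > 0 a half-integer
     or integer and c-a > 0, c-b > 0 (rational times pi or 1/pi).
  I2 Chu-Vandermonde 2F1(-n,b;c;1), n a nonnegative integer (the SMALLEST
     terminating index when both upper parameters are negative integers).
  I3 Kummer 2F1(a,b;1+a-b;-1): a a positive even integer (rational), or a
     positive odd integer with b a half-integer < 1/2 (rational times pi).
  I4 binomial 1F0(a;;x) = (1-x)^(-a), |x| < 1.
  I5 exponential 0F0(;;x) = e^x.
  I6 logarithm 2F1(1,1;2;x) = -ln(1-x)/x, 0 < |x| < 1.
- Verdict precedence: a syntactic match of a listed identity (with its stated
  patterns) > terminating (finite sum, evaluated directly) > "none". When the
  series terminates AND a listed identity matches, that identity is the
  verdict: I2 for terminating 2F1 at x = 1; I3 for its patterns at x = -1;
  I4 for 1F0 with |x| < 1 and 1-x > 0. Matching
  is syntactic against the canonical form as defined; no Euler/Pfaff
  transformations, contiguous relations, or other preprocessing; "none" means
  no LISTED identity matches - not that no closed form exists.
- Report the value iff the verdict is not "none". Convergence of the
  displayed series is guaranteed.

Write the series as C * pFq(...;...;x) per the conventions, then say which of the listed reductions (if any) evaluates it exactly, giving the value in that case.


At argument 1: a 2F1 with upper {-\frac{3}{2}, \frac{1}{2}}, lower {6}, scaled by C = 12. Verdict: the half-integer Gauss pattern (I1) fires (x = 1; upper {-\frac{3}{2}, \frac{1}{2}} half-integers, c = 6 in the evaluable pattern). Hence: \frac{2097152}{63063} / \pi.

The tell: t_0 = 12 here, and the constant factors (C = 12, x = 1) combine into one prefactor.
Consecutive-term ratio: r(k) = 1 * (k-\frac{3}{2}) (k+\frac{1}{2}) / [(k+6) (k+1)] - rational in k. x = 1; t_0 = 12; negate the roots.


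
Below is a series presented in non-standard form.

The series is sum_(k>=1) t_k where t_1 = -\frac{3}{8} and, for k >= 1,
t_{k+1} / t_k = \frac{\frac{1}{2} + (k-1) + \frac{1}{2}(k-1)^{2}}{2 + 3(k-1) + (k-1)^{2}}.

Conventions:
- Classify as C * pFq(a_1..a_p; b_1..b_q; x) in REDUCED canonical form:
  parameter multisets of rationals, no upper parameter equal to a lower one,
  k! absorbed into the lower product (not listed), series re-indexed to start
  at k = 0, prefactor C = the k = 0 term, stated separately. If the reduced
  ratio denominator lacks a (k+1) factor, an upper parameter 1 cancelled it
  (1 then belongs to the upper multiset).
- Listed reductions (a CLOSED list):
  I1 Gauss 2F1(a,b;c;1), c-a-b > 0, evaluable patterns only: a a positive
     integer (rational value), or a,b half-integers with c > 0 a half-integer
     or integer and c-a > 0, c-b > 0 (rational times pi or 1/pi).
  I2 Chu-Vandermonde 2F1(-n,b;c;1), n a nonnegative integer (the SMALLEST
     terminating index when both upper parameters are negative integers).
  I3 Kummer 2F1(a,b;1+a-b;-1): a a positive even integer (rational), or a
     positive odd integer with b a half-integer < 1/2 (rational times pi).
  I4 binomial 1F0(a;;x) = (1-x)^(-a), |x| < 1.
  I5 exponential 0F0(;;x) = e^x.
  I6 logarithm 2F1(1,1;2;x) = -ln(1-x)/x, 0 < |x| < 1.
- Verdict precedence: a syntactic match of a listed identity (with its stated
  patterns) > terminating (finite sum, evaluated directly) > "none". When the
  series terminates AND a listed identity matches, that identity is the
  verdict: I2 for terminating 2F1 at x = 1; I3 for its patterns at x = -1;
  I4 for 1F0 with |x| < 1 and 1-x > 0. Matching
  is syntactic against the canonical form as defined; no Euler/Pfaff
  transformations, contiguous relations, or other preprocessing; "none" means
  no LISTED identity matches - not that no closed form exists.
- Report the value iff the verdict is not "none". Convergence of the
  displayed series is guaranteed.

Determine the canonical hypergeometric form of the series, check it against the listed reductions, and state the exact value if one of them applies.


Reduced: x = \frac{1}{2}, 2F1, upper = {1, 1}, lower = {2}, C = -\frac{3}{8}. Verdict (x = \frac{1}{2}): logarithm (I6) applies (the logarithm: parameters (1,1;2), x = \frac{1}{2}). Exact value: \frac{3}{4} \cdot \ln\left(\frac{1}{2}\right).

First insight: x = \frac{1}{2} and the expanded ratio factors over Q; C = -3/8, x = 1/2, roots give parameters.
Adjacent-term ratio: r(k) = \frac{1}{2} * (k+1) (k+1) / [(k+2) (k+1)] ; factor over Q: parameters, x = \frac{1}{2}, and C = -\frac{3}{8}.


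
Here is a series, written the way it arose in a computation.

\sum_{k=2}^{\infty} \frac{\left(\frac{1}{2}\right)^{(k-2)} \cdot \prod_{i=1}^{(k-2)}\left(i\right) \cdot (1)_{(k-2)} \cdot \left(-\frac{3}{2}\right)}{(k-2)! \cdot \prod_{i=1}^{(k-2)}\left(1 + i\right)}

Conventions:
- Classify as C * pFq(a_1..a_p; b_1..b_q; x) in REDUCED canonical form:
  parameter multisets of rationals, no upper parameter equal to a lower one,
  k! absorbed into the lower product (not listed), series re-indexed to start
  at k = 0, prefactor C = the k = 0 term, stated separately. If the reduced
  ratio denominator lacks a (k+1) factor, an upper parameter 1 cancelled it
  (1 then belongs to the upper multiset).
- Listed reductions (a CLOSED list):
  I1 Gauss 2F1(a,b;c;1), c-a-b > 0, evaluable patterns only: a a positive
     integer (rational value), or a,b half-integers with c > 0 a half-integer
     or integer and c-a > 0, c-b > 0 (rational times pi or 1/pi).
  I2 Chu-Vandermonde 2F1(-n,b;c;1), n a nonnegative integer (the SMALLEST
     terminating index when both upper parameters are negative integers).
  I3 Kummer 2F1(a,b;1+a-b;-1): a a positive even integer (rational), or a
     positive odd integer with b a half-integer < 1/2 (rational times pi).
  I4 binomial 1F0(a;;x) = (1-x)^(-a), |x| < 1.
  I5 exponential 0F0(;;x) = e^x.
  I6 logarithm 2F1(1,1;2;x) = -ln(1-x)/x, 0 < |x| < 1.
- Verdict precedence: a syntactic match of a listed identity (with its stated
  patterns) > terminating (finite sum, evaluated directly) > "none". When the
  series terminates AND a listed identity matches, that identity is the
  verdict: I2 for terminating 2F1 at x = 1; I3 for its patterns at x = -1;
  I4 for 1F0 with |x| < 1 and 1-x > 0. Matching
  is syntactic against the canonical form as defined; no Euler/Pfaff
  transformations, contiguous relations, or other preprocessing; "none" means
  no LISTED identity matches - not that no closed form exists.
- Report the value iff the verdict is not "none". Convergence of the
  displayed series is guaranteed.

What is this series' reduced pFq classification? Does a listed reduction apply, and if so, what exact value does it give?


x = \frac{1}{2} here; the reduced form reads 2F1, upper {1, 1}, lower {2}, C = -\frac{3}{2}. Verdict: this is the logarithmic series (I6) (the logarithm: parameters (1,1;2), x = \frac{1}{2}). Hence: 3 \cdot \ln\left(\frac{1}{2}\right).

First insight: with t_0 = -\frac{3}{2}, the lower running product (C = -3/2, x = 1/2) is a rising factorial.
Ratio: r(k) = \frac{1}{2} * (k+1) (k+1) / [(k+2) (k+1)] - rational in k, leading ratio \frac{1}{2}; with t_0 = -\frac{3}{2}, classification follows.


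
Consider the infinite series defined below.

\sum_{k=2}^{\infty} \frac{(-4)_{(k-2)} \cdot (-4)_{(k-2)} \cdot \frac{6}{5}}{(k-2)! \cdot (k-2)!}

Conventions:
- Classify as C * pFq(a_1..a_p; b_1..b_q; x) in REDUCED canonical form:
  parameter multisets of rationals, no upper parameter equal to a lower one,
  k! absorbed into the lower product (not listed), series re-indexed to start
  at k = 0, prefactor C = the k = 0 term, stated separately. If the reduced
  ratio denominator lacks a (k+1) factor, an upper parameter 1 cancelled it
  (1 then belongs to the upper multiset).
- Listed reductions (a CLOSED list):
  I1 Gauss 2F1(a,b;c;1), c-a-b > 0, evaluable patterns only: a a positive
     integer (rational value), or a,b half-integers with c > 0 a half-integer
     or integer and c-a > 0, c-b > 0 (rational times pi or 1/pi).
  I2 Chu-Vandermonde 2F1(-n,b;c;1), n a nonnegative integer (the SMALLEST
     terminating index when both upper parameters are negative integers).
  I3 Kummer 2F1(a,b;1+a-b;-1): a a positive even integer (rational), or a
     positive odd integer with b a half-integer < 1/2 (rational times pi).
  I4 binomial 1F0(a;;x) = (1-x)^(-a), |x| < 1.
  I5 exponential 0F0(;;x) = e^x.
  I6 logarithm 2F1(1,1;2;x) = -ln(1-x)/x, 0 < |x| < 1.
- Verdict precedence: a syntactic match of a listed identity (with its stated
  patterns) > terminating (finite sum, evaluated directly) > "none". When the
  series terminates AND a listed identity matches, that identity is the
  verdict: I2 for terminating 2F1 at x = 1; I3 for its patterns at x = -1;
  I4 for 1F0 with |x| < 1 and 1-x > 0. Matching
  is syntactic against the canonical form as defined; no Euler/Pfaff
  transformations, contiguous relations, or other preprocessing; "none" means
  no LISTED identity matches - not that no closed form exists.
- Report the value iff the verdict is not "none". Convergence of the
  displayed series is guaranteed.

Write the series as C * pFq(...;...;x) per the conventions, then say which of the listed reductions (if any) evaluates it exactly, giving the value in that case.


With C = \frac{6}{5}: the canonical form is 2F1(-4, -4; 1; 1). Verdict at x = 1: Vandermonde's identity (I2) matches (terminating 2F1 at x = 1 with n = 4, b = -4, c = 1). Its exact value is 84.

Structural cue: from the first term \frac{6}{5}: the denominator's factorial ratio (C = 6/5, x = 1) is a lower Pochhammer.
Step ratio: r(k) = 1 * (k-4) (k-4) / [(k+1) (k+1)] - poly over poly, x = 1 from leading terms; C = \frac{6}{5} at k = 0.


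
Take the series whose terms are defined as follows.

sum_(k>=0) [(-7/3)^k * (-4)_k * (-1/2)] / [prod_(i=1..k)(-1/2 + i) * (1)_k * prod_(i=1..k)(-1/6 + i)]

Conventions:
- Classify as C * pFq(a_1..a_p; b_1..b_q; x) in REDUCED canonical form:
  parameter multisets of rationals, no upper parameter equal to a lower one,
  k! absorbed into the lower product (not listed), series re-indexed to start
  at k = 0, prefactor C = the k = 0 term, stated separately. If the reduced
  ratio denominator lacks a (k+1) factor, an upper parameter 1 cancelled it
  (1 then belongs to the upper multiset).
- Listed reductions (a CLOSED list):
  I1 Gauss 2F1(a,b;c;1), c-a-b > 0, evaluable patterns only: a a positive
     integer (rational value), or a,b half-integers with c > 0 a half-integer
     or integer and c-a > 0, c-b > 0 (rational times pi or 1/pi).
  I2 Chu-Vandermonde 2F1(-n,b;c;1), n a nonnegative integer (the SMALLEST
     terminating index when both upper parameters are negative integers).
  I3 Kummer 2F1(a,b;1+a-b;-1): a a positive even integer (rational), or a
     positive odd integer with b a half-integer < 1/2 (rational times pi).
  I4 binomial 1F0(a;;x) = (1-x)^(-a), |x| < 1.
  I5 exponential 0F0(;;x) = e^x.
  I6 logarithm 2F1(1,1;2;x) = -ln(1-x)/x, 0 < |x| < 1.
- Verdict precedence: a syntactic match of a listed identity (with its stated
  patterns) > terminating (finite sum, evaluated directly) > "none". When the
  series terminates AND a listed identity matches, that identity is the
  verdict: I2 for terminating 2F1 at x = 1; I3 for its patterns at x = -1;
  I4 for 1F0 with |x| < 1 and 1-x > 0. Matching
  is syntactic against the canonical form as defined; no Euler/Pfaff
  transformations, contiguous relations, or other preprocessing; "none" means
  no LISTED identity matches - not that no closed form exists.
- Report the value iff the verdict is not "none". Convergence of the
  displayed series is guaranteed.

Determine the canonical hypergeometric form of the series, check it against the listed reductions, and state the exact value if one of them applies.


Structural cue: t_0 = -1/2 here, and (1)_k (C = -1/2) is k! itself.
Ratio: r(k) = (-7/3) * (k-4) / [(k+1/2) (k+5/6) (k+1)] - rational in k. x = (-7/3); t_0 = -1/2; negate the roots.

The series (x = -7/3) is 1F2: upper {-4}, lower {1/2, 5/6}, prefactor -1/2. Verdict: terminating. With -4 upstairs the series is a 5-term polynomial sum; evaluated term by term. Sum: -6283989/215050.


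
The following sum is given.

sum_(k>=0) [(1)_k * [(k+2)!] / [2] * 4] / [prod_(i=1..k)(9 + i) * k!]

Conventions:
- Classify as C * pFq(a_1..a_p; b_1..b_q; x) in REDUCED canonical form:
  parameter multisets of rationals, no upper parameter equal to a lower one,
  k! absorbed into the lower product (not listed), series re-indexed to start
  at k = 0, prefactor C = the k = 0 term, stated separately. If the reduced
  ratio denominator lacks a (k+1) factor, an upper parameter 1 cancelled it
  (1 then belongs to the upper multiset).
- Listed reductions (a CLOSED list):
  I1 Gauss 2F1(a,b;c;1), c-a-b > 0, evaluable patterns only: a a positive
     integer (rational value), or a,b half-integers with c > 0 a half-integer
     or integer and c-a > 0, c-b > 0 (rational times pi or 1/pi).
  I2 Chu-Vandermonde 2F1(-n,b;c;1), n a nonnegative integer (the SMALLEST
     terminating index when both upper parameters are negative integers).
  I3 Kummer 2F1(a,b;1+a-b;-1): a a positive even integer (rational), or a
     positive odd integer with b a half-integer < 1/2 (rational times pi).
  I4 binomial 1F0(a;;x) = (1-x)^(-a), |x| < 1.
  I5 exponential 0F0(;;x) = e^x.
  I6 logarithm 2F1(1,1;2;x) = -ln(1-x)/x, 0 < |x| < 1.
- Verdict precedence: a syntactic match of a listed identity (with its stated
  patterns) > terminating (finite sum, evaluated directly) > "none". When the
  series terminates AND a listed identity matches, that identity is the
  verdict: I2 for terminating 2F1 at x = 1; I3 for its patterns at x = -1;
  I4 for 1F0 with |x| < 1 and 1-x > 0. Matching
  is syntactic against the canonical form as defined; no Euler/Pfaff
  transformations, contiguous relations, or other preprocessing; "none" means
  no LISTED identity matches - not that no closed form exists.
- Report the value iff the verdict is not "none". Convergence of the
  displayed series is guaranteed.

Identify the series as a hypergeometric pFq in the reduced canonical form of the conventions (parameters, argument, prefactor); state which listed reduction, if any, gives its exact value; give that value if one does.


Key observation: t_0 being 4, the factorial ratio (C = 4, x = 1) (k+a-1)!/(a-1)! is a rising factorial (a)_k.
Consecutive-term ratio: r(k) = 1 * (k+1) (k+3) / [(k+10) (k+1)] - rational in k, leading ratio 1; with t_0 = 4, classification follows.

x = 1 here; the reduced form reads 2F1, upper {1, 3}, lower {10}, C = 4. Verdict: Gauss (I1, integer-parameter pattern) fires (x = 1: the Gamma ratio telescopes since c-a-b = 6 > 0 and a = 1 in Z>0). Its exact value is 6.


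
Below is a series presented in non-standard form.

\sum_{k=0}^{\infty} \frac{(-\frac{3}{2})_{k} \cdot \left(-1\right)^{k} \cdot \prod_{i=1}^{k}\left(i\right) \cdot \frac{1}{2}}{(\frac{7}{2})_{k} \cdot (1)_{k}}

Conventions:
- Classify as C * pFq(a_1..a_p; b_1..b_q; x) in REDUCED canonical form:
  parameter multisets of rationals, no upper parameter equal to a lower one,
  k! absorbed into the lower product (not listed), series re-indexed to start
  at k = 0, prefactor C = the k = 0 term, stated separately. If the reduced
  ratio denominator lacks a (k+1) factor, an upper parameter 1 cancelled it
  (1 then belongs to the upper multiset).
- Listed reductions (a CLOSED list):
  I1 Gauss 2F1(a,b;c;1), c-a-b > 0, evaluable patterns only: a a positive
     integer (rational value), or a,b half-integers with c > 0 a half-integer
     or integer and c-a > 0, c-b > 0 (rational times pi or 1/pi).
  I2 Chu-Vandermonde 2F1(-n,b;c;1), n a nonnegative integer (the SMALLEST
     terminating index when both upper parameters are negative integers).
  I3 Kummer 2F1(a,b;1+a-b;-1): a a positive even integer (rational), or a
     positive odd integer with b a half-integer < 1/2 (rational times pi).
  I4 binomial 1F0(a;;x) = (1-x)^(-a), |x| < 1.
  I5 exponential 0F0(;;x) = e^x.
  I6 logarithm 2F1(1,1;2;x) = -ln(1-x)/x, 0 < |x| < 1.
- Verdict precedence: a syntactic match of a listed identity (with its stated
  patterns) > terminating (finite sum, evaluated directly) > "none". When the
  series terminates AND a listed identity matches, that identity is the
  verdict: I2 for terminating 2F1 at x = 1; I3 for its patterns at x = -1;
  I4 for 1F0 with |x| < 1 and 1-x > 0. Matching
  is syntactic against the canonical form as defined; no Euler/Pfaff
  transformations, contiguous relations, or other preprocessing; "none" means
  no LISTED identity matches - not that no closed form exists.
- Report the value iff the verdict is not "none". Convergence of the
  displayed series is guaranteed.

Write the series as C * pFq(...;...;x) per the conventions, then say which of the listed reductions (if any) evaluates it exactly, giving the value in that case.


Classification (C = \frac{1}{2}): 2F1 with upper {-\frac{3}{2}, 1}, lower {\frac{7}{2}}, argument x = -1. Verdict: Kummer's theorem (I3) matches (x = -1; c = \frac{7}{2} equals 1+a-b for upper {-\frac{3}{2}, 1}: listed pattern). Exact value: \frac{15}{64} \cdot \pi.

First insight: x = -1 and the running product (C = 1/2) telescopes to a rising factorial.
Adjacent-term ratio: r(k) = -1 * (k-\frac{3}{2}) (k+1) / [(k+\frac{7}{2}) (k+1)] - rational in k. x = -1; t_0 = \frac{1}{2}; negate the roots.


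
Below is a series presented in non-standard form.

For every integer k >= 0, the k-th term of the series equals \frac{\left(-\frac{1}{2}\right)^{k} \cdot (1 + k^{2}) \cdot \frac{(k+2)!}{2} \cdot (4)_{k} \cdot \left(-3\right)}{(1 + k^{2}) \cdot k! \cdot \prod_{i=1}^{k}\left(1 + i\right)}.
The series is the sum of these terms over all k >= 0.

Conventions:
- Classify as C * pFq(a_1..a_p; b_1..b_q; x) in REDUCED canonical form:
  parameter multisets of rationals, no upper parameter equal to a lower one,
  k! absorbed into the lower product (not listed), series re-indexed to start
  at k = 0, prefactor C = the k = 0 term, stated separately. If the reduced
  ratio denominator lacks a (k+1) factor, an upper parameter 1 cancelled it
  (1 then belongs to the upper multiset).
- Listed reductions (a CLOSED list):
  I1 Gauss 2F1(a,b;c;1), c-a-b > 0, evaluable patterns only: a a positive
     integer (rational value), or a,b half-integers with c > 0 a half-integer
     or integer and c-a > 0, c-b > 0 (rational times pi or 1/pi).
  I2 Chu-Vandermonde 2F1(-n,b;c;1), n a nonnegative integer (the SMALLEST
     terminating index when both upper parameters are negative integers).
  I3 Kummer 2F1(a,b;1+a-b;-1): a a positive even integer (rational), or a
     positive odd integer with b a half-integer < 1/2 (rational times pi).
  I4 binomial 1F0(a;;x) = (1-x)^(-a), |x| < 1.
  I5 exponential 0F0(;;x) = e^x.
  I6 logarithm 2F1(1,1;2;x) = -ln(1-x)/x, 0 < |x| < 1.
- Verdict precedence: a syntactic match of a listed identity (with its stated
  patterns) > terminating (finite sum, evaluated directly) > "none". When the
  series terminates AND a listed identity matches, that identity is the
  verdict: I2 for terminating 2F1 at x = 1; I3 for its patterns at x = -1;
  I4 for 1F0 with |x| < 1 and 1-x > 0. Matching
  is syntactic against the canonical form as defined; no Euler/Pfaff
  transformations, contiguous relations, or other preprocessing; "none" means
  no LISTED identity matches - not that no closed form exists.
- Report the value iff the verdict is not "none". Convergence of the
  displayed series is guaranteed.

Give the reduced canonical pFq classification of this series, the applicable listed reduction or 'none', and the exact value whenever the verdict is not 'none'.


Reduced: x = -\frac{1}{2}, 2F1, upper = {3, 4}, lower = {2}, C = -3. Verdict: none. A 2F1 with upper {3, 4} fits none of I1-I6 at x = -\frac{1}{2}; the sum runs forever.

Key observation: t_0 being -3, the lower running product (C = -3) is a rising factorial.
Adjacent-term ratio: r(k) = -\frac{1}{2} * (k+3) (k+4) / [(k+2) (k+1)] - rational in k. x = -\frac{1}{2}; t_0 = -3; negate the roots.


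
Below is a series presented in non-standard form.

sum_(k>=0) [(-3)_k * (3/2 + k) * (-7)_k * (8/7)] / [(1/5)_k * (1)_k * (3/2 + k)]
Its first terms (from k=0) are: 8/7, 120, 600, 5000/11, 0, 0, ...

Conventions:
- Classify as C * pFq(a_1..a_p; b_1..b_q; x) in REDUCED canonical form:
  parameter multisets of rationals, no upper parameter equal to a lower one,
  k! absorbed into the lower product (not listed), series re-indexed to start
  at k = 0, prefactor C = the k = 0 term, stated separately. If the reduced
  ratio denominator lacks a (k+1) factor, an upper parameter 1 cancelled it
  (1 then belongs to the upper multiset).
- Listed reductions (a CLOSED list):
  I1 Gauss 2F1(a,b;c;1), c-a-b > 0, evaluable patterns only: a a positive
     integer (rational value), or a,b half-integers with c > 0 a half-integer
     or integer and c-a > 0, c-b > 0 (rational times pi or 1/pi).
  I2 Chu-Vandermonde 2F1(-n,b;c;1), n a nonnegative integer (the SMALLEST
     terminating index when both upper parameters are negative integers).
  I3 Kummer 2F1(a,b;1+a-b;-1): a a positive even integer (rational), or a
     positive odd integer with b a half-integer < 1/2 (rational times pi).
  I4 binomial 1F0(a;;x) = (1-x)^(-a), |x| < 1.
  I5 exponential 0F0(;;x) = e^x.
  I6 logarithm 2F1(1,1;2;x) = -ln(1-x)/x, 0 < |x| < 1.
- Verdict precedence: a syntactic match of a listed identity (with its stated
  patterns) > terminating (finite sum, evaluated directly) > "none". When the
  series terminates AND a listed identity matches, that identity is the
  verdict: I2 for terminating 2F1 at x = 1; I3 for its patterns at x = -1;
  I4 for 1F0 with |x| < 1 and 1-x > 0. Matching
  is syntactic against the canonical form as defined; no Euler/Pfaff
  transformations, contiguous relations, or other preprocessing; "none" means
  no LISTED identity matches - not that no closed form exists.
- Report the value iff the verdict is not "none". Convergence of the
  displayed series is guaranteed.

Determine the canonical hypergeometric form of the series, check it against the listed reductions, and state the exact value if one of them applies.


With C = 8/7: the canonical form is 2F1(-7, -3; 1/5; 1). Verdict: this is the Chu-Vandermonde identity I2 (terminating 2F1 at x = 1 with n = 3, b = -7, c = 1/5). Hence: 90528/77.

First insight: with t_0 = 8/7, striking the common factor k + 3/2 reduces the term (C = 8/7, x = 1).
Consecutive-term ratio: r(k) = 1 * (k-7) (k-3) / [(k+1/5) (k+1)] - rational; roots negated = parameters, x = 1, C = 8/7.


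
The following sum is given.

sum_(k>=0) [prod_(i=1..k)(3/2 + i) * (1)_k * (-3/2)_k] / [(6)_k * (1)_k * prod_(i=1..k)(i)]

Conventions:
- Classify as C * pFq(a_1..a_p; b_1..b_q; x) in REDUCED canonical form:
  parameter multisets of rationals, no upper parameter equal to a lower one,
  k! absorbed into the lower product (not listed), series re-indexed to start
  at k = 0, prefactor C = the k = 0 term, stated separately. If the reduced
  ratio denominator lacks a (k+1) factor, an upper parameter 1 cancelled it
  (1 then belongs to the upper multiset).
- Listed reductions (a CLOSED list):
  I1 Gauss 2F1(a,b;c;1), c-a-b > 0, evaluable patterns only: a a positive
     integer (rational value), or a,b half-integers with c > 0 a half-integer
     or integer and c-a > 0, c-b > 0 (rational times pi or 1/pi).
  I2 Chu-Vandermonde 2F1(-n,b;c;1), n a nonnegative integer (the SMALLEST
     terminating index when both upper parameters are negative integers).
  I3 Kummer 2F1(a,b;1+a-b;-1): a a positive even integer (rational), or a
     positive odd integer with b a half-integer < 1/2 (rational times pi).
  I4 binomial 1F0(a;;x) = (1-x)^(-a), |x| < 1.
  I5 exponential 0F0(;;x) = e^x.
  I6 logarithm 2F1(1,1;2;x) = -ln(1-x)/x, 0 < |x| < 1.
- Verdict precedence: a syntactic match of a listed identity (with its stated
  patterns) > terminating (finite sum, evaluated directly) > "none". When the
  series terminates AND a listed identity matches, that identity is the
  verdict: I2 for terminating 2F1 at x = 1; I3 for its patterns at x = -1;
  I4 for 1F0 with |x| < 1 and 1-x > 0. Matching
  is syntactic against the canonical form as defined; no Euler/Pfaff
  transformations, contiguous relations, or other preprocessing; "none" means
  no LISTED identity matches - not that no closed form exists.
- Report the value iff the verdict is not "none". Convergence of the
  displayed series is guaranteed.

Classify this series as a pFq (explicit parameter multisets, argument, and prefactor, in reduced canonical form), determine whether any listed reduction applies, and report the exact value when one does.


Classification (C = 1): 2F1 with upper {-3/2, 5/2}, lower {6}, argument x = 1. Verdict: this is Gauss (I1, half-integer pattern) (x = 1; upper {-3/2, 5/2} half-integers, c = 6 in the evaluable pattern). Its exact value is (65536/45045) / pi.

First insight: with t_0 = 1, (1)_k (C = 1) is k! itself.
Consecutive-term ratio: r(k) = 1 * (k-3/2) (k+5/2) / [(k+6) (k+1)] - poly over poly, x = 1 from leading terms; C = 1 at k = 0.


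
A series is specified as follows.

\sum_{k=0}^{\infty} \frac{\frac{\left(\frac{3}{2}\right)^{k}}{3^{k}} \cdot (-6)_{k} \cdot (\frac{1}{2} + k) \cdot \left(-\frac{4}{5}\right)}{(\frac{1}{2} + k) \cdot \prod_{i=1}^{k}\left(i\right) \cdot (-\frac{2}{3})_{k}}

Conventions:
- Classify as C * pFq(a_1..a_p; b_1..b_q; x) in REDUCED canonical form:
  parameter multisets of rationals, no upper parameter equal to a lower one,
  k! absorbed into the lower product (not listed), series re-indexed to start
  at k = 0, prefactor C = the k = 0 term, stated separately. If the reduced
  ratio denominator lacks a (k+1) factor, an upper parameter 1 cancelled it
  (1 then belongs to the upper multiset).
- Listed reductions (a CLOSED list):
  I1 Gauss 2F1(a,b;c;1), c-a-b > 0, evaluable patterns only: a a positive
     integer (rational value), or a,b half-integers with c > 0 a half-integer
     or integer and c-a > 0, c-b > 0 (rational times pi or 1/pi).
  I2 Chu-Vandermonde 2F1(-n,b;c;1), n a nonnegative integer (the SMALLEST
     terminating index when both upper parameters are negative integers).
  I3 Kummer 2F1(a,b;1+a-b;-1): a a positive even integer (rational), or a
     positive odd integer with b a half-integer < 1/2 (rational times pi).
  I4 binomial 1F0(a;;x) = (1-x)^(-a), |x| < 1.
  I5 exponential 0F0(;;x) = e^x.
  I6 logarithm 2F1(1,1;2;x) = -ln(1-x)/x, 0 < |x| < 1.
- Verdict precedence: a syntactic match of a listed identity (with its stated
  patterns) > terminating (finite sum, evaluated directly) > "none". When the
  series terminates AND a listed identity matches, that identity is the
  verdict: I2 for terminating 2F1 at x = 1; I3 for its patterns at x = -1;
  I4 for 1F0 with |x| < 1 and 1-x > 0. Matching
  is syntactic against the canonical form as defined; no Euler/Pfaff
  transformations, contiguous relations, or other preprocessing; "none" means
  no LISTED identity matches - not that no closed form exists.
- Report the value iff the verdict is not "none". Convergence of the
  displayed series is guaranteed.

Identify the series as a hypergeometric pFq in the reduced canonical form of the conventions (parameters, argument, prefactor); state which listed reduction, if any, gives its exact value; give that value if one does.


The series (x = \frac{1}{2}) is 1F1: upper {-6}, lower {-\frac{2}{3}}, prefactor -\frac{4}{5}. Verdict: terminating (-6 upstairs). 7 nonzero terms in all; added directly. Value: \frac{1963261}{582400}.

The tell: t_0 = -\frac{4}{5} here, and the product of the first k integers (C = -4/5) is k!.
Term ratio: r(k) = \frac{1}{2} * (k-6) / [(k-\frac{2}{3}) (k+1)] - rational; roots negated = parameters, x = \frac{1}{2}, C = -\frac{4}{5}.


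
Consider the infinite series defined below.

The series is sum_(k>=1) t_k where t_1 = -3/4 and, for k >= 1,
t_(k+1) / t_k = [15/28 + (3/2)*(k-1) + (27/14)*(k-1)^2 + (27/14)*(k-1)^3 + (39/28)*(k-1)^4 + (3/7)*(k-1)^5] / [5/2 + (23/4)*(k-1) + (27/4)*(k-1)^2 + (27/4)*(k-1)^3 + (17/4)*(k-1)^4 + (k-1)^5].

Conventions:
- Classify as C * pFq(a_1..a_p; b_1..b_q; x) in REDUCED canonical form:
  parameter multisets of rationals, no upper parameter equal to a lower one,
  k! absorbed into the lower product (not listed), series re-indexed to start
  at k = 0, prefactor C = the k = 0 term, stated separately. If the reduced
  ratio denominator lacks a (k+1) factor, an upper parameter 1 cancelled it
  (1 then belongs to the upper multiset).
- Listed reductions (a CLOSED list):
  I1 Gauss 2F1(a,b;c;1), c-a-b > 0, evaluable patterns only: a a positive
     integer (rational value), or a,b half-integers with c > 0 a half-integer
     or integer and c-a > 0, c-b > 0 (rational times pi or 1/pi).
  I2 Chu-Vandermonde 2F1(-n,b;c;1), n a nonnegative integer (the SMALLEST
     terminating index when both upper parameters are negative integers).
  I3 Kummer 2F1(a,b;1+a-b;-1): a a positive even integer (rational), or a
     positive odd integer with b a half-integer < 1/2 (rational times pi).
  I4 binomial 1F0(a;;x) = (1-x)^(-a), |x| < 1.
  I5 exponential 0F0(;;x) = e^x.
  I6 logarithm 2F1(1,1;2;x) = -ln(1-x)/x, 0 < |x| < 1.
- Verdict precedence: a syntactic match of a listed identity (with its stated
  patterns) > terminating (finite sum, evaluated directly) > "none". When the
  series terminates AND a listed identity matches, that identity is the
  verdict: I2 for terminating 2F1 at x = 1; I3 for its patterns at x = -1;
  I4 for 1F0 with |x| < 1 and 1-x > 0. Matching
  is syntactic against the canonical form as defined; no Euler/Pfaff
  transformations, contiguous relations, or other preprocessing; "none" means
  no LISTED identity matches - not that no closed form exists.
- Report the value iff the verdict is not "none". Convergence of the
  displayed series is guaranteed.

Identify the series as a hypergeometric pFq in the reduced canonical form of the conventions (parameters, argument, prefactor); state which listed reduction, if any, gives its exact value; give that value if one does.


The tell: t_0 being -3/4, the parameter 5/4 appears in both the upper and lower lists and cancels (alongside the other common factor).
Consecutive-term ratio: r(k) = (3/7) * (k+1) (k+1) / [(k+2) (k+1)] - rational in k, leading ratio (3/7); with t_0 = -3/4, classification follows.

Reduced: x = 3/7, 2F1, upper = {1, 1}, lower = {2}, C = -3/4. Verdict: the logarithmic series (I6) fires (the logarithm: parameters (1,1;2), x = 3/7). Hence: (7/4) * ln(4/7).
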